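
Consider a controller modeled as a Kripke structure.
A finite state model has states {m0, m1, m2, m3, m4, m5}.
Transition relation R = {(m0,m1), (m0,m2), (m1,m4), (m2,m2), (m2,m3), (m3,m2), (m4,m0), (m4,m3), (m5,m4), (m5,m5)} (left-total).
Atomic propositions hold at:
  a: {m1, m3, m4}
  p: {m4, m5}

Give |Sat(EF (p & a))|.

Sat(p & a) = {m4}
EF (p & a): least fixpoint, start Z0 = {m4}, add states with some successor in Z. Z1 = {m1, m4, m5}; Z2 = {m0, m1, m4, m5}; fixed.
Sat(EF (p & a)) = {m0, m1, m4, m5}
|Sat(EF (p & a))| = |{m0, m1, m4, m5}| = 4.

4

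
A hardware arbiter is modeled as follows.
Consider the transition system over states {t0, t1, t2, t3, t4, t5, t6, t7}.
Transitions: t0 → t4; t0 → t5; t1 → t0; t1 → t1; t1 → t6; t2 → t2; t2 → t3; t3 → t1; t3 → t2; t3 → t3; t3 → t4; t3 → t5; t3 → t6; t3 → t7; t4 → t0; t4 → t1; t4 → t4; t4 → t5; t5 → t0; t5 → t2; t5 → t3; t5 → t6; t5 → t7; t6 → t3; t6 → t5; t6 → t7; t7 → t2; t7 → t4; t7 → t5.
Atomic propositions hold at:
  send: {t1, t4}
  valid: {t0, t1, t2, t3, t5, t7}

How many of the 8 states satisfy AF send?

2

AF send: least fixpoint, start Z0 = {t1, t4}, add states with every successor in Z. Already a fixed point.
Sat(AF send) = {t1, t4}
|Sat(AF send)| = |{t1, t4}| = 2.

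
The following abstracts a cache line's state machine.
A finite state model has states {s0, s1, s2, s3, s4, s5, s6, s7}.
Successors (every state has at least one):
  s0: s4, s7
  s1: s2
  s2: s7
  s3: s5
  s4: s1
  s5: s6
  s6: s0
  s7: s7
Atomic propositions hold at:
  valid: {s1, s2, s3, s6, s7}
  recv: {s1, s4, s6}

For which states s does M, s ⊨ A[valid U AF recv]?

AF recv: least fixpoint, start Z0 = {s1, s4, s6}, add states with every successor in Z. Z1 = {s1, s4, s5, s6}; Z2 = {s1, s3, s4, s5, s6}; fixed.
Sat(AF recv) = {s1, s3, s4, s5, s6}
A[valid U AF recv]: least fixpoint, start Z0 = Sat(AF recv) = {s1, s3, s4, s5, s6}, add states in Sat(valid) with every successor in Z. Already a fixed point.
Sat(A[valid U AF recv]) = {s1, s3, s4, s5, s6}

{s1, s3, s4, s5, s6}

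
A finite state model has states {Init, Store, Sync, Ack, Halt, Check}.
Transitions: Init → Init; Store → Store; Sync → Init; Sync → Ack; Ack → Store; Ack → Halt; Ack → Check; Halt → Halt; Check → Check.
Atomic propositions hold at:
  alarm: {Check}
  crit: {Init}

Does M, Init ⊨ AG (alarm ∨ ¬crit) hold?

Sat(¬crit) = {Store, Sync, Ack, Halt, Check}
Sat(alarm ∨ ¬crit) = {Store, Sync, Ack, Halt, Check}
AG (alarm ∨ ¬crit): greatest fixpoint, start Z0 = {Store, Sync, Ack, Halt, Check}, keep only states in Sat with every successor in Z. Z1 = {Store, Ack, Halt, Check}; fixed.
Sat(AG (alarm ∨ ¬crit)) = {Store, Ack, Halt, Check}
Init ∉ Sat(AG (alarm ∨ ¬crit)) = {Store, Ack, Halt, Check}, so the formula does not hold at Init.

No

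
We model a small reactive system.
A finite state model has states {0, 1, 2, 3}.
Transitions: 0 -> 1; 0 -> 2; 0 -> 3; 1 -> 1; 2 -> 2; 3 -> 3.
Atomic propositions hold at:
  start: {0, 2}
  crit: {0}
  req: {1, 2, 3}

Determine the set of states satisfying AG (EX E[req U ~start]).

Sat(~start) = {1, 3}
E[req U ~start]: least fixpoint, start Z0 = Sat(~start) = {1, 3}, add states in Sat(req) with some successor in Z. Already a fixed point.
Sat(E[req U ~start]) = {1, 3}
Sat(EX E[req U ~start]) = {s : some successor in {1, 3}} = {0, 1, 3}
AG (EX E[req U ~start]): greatest fixpoint, start Z0 = {0, 1, 3}, keep only states in Sat with every successor in Z. Z1 = {1, 3}; fixed.
Sat(AG (EX E[req U ~start])) = {1, 3}

{1, 3}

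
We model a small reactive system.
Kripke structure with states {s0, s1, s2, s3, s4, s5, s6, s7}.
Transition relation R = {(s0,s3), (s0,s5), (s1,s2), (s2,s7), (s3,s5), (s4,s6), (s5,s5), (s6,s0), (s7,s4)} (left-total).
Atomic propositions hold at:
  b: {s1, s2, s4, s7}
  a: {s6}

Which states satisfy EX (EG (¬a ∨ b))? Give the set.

{s0, s3, s5, s6}

Sat(¬a) = {s0, s1, s2, s3, s4, s5, s7}
Sat(¬a ∨ b) = {s0, s1, s2, s3, s4, s5, s7}
EG (¬a ∨ b): greatest fixpoint, start Z0 = {s0, s1, s2, s3, s4, s5, s7}, keep only states in Sat with some successor in Z. Z1 = {s0, s1, s2, s3, s5, s7}; Z2 = {s0, s1, s2, s3, s5}; Z3 = {s0, s1, s3, s5}; Z4 = {s0, s3, s5}; fixed.
Sat(EG (¬a ∨ b)) = {s0, s3, s5}
Sat(EX (EG (¬a ∨ b))) = {s : some successor in {s0, s3, s5}} = {s0, s3, s5, s6}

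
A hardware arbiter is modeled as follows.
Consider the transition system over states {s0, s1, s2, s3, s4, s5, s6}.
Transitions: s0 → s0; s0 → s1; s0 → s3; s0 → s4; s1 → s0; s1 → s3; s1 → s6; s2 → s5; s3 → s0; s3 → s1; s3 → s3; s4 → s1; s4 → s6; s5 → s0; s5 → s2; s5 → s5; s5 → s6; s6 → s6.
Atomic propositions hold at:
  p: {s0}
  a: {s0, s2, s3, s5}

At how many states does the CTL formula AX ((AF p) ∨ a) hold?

1

AF p: least fixpoint, start Z0 = {s0}, add states with every successor in Z. Already a fixed point.
Sat(AF p) = {s0}
Sat((AF p) ∨ a) = {s0, s2, s3, s5}
Sat(AX ((AF p) ∨ a)) = {s : every successor in {s0, s2, s3, s5}} = {s2}
|Sat(AX ((AF p) ∨ a))| = |{s2}| = 1.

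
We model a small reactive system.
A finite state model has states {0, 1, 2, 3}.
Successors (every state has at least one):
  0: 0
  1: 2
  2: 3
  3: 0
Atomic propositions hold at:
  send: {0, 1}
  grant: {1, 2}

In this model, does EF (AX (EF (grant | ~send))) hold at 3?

No

Sat(~send) = {2, 3}
Sat(grant | ~send) = {1, 2, 3}
EF (grant | ~send): least fixpoint, start Z0 = {1, 2, 3}, add states with some successor in Z. Already a fixed point.
Sat(EF (grant | ~send)) = {1, 2, 3}
Sat(AX (EF (grant | ~send))) = {s : every successor in {1, 2, 3}} = {1, 2}
EF (AX (EF (grant | ~send))): least fixpoint, start Z0 = {1, 2}, add states with some successor in Z. Already a fixed point.
Sat(EF (AX (EF (grant | ~send)))) = {1, 2}
3 ∉ Sat(EF (AX (EF (grant | ~send)))) = {1, 2}, so the formula does not hold at 3.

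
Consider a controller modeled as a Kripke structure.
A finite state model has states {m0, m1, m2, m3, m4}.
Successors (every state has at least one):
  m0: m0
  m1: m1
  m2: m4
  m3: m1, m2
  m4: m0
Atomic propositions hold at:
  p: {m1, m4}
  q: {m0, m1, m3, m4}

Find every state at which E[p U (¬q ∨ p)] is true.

{m1, m2, m4}

Sat(¬q) = {m2}
Sat(¬q ∨ p) = {m1, m2, m4}
E[p U (¬q ∨ p)]: least fixpoint, start Z0 = Sat((¬q ∨ p)) = {m1, m2, m4}, add states in Sat(p) with some successor in Z. Already a fixed point.
Sat(E[p U (¬q ∨ p)]) = {m1, m2, m4}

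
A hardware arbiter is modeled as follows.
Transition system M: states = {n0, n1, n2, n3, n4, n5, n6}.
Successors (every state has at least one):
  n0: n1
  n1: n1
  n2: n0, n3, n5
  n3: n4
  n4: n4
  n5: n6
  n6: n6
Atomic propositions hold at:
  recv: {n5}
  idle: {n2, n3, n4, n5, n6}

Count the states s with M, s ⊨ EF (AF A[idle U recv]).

2

A[idle U recv]: least fixpoint, start Z0 = Sat(recv) = {n5}, add states in Sat(idle) with every successor in Z. Already a fixed point.
Sat(A[idle U recv]) = {n5}
AF A[idle U recv]: least fixpoint, start Z0 = {n5}, add states with every successor in Z. Already a fixed point.
Sat(AF A[idle U recv]) = {n5}
EF (AF A[idle U recv]): least fixpoint, start Z0 = {n5}, add states with some successor in Z. Z1 = {n2, n5}; fixed.
Sat(EF (AF A[idle U recv])) = {n2, n5}
|Sat(EF (AF A[idle U recv]))| = |{n2, n5}| = 2.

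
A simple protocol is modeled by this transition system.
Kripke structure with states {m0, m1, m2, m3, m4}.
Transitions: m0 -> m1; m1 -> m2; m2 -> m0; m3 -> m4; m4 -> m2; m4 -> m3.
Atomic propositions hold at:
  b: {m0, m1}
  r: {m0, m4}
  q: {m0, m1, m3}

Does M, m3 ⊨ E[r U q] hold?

E[r U q]: least fixpoint, start Z0 = Sat(q) = {m0, m1, m3}, add states in Sat(r) with some successor in Z. Z1 = {m0, m1, m3, m4}; fixed.
Sat(E[r U q]) = {m0, m1, m3, m4}
m3 ∈ Sat(E[r U q]) = {m0, m1, m3, m4}, so the formula holds at m3.

Yes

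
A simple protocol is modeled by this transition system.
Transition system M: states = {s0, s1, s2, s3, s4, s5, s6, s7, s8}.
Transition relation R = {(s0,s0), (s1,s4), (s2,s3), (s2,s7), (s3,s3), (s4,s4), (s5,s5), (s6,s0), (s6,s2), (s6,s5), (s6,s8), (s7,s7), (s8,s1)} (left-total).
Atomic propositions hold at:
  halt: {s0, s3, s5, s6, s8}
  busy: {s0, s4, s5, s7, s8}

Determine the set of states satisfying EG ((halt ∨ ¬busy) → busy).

{s0, s4, s5, s7}

Sat(¬busy) = {s1, s2, s3, s6}
Sat(halt ∨ ¬busy) = {s0, s1, s2, s3, s5, s6, s8}
Sat((halt ∨ ¬busy) → busy) = {s0, s4, s5, s7, s8}
EG ((halt ∨ ¬busy) → busy): greatest fixpoint, start Z0 = {s0, s4, s5, s7, s8}, keep only states in Sat with some successor in Z. Z1 = {s0, s4, s5, s7}; fixed.
Sat(EG ((halt ∨ ¬busy) → busy)) = {s0, s4, s5, s7}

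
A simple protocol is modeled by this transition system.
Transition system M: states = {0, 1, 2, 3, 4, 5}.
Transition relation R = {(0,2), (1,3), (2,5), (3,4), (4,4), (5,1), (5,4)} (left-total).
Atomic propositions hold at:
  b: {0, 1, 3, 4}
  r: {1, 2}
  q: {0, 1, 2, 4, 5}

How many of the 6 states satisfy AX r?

Sat(AX r) = {s : every successor in {1, 2}} = {0}
|Sat(AX r)| = |{0}| = 1.

1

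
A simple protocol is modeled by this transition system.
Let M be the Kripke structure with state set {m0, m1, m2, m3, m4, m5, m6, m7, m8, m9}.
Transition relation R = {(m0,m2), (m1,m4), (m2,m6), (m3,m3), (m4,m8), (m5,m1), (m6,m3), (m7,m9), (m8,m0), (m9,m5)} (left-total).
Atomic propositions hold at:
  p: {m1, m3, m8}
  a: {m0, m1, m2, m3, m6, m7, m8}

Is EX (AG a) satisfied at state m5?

No

AG a: greatest fixpoint, start Z0 = {m0, m1, m2, m3, m6, m7, m8}, keep only states in Sat with every successor in Z. Z1 = {m0, m2, m3, m6, m8}; fixed.
Sat(AG a) = {m0, m2, m3, m6, m8}
Sat(EX (AG a)) = {s : some successor in {m0, m2, m3, m6, m8}} = {m0, m2, m3, m4, m6, m8}
m5 ∉ Sat(EX (AG a)) = {m0, m2, m3, m4, m6, m8}, so the formula does not hold at m5.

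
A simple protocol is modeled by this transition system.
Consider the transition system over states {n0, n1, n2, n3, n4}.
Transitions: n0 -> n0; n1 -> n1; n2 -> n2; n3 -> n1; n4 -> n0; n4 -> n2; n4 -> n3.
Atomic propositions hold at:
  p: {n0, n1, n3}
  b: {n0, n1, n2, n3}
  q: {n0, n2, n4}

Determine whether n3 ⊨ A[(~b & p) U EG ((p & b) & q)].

No

Sat(~b) = {n4}
Sat(~b & p) = ∅
Sat(p & b) = {n0, n1, n3}
Sat((p & b) & q) = {n0}
EG ((p & b) & q): greatest fixpoint, start Z0 = {n0}, keep only states in Sat with some successor in Z. Already a fixed point.
Sat(EG ((p & b) & q)) = {n0}
A[(~b & p) U EG ((p & b) & q)]: least fixpoint, start Z0 = Sat(EG ((p & b) & q)) = {n0}, add states in Sat(~b & p) with every successor in Z. Already a fixed point.
Sat(A[(~b & p) U EG ((p & b) & q)]) = {n0}
n3 ∉ Sat(A[(~b & p) U EG ((p & b) & q)]) = {n0}, so the formula does not hold at n3.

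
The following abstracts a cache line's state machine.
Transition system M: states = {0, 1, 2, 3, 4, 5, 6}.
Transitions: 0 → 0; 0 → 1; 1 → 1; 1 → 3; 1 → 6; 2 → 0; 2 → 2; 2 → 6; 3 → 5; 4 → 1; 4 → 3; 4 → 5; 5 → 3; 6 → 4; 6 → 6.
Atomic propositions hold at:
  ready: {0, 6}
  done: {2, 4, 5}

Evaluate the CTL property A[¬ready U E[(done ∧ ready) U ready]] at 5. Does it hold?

No

Sat(¬ready) = {1, 2, 3, 4, 5}
Sat(done ∧ ready) = ∅
E[(done ∧ ready) U ready]: least fixpoint, start Z0 = Sat(ready) = {0, 6}, add states in Sat(done ∧ ready) with some successor in Z. Already a fixed point.
Sat(E[(done ∧ ready) U ready]) = {0, 6}
A[¬ready U E[(done ∧ ready) U ready]]: least fixpoint, start Z0 = Sat(E[(done ∧ ready) U ready]) = {0, 6}, add states in Sat(¬ready) with every successor in Z. Already a fixed point.
Sat(A[¬ready U E[(done ∧ ready) U ready]]) = {0, 6}
5 ∉ Sat(A[¬ready U E[(done ∧ ready) U ready]]) = {0, 6}, so the formula does not hold at 5.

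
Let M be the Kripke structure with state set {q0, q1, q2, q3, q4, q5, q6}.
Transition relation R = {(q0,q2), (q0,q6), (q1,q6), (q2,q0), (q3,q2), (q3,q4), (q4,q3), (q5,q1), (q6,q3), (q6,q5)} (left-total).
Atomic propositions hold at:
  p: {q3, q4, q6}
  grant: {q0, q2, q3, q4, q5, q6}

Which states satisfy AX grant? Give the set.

Sat(AX grant) = {s : every successor in {q0, q2, q3, q4, q5, q6}} = {q0, q1, q2, q3, q4, q6}

{q0, q1, q2, q3, q4, q6}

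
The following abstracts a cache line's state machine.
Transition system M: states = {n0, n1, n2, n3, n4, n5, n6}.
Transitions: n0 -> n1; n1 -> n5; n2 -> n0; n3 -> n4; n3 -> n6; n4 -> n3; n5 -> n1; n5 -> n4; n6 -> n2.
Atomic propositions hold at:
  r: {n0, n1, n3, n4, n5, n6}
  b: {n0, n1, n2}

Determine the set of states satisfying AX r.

Sat(AX r) = {s : every successor in {n0, n1, n3, n4, n5, n6}} = {n0, n1, n2, n3, n4, n5}

{n0, n1, n2, n3, n4, n5}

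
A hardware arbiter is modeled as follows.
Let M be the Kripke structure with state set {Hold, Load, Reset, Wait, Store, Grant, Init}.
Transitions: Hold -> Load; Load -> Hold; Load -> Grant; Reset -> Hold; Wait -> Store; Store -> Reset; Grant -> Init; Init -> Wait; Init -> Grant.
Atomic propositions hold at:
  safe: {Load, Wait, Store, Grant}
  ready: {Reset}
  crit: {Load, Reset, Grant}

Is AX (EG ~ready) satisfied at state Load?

Sat(~ready) = {Hold, Load, Wait, Store, Grant, Init}
EG ~ready: greatest fixpoint, start Z0 = {Hold, Load, Wait, Store, Grant, Init}, keep only states in Sat with some successor in Z. Z1 = {Hold, Load, Wait, Grant, Init}; Z2 = {Hold, Load, Grant, Init}; fixed.
Sat(EG ~ready) = {Hold, Load, Grant, Init}
Sat(AX (EG ~ready)) = {s : every successor in {Hold, Load, Grant, Init}} = {Hold, Load, Reset, Grant}
Load ∈ Sat(AX (EG ~ready)) = {Hold, Load, Reset, Grant}, so the formula holds at Load.

Yes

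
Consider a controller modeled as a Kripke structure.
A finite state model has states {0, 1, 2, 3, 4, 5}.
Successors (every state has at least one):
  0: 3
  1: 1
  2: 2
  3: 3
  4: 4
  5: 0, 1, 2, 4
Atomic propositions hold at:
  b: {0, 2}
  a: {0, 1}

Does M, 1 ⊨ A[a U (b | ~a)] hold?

Sat(~a) = {2, 3, 4, 5}
Sat(b | ~a) = {0, 2, 3, 4, 5}
A[a U (b | ~a)]: least fixpoint, start Z0 = Sat((b | ~a)) = {0, 2, 3, 4, 5}, add states in Sat(a) with every successor in Z. Already a fixed point.
Sat(A[a U (b | ~a)]) = {0, 2, 3, 4, 5}
1 ∉ Sat(A[a U (b | ~a)]) = {0, 2, 3, 4, 5}, so the formula does not hold at 1.

No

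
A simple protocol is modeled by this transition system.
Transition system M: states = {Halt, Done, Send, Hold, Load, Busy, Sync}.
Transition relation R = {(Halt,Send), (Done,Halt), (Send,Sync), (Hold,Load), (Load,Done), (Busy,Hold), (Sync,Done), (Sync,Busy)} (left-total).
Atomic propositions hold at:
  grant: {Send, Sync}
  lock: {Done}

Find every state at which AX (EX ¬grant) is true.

{Send, Hold, Load, Busy, Sync}

Sat(¬grant) = {Halt, Done, Hold, Load, Busy}
Sat(EX ¬grant) = {s : some successor in {Halt, Done, Hold, Load, Busy}} = {Done, Hold, Load, Busy, Sync}
Sat(AX (EX ¬grant)) = {s : every successor in {Done, Hold, Load, Busy, Sync}} = {Send, Hold, Load, Busy, Sync}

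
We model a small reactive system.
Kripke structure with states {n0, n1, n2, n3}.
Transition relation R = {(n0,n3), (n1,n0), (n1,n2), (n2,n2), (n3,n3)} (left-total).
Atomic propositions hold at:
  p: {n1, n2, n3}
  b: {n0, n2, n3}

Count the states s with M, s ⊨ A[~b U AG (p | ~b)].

Sat(~b) = {n1}
Sat(p | ~b) = {n1, n2, n3}
AG (p | ~b): greatest fixpoint, start Z0 = {n1, n2, n3}, keep only states in Sat with every successor in Z. Z1 = {n2, n3}; fixed.
Sat(AG (p | ~b)) = {n2, n3}
A[~b U AG (p | ~b)]: least fixpoint, start Z0 = Sat(AG (p | ~b)) = {n2, n3}, add states in Sat(~b) with every successor in Z. Already a fixed point.
Sat(A[~b U AG (p | ~b)]) = {n2, n3}
|Sat(A[~b U AG (p | ~b)])| = |{n2, n3}| = 2.

2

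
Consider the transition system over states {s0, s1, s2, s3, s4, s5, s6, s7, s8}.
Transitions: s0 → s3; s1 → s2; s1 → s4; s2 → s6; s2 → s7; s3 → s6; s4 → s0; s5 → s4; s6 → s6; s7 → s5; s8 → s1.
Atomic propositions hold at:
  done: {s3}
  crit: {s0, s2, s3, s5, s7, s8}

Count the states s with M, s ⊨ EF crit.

8

EF crit: least fixpoint, start Z0 = {s0, s2, s3, s5, s7, s8}, add states with some successor in Z. Z1 = {s0, s1, s2, s3, s4, s5, s7, s8}; fixed.
Sat(EF crit) = {s0, s1, s2, s3, s4, s5, s7, s8}
|Sat(EF crit)| = |{s0, s1, s2, s3, s4, s5, s7, s8}| = 8.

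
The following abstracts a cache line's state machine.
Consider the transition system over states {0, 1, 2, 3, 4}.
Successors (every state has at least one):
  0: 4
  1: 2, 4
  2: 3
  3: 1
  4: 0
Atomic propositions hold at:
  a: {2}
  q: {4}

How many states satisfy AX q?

Sat(AX q) = {s : every successor in {4}} = {0}
|Sat(AX q)| = |{0}| = 1.

1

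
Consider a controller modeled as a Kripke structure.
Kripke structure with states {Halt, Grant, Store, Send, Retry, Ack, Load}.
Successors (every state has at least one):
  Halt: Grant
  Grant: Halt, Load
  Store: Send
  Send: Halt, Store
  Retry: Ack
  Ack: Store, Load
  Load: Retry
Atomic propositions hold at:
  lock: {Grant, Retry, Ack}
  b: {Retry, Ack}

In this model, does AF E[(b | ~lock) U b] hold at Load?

Sat(~lock) = {Halt, Store, Send, Load}
Sat(b | ~lock) = {Halt, Store, Send, Retry, Ack, Load}
E[(b | ~lock) U b]: least fixpoint, start Z0 = Sat(b) = {Retry, Ack}, add states in Sat(b | ~lock) with some successor in Z. Z1 = {Retry, Ack, Load}; fixed.
Sat(E[(b | ~lock) U b]) = {Retry, Ack, Load}
AF E[(b | ~lock) U b]: least fixpoint, start Z0 = {Retry, Ack, Load}, add states with every successor in Z. Already a fixed point.
Sat(AF E[(b | ~lock) U b]) = {Retry, Ack, Load}
Load ∈ Sat(AF E[(b | ~lock) U b]) = {Retry, Ack, Load}, so the formula holds at Load.

Yes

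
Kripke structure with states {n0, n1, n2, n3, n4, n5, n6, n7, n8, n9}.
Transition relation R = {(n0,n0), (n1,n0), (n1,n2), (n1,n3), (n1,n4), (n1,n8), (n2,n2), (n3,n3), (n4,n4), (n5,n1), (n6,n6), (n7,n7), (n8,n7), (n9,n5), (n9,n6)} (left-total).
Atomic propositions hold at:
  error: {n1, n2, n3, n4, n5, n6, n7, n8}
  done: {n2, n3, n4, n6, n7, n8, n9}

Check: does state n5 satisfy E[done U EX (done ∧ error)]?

No

Sat(done ∧ error) = {n2, n3, n4, n6, n7, n8}
Sat(EX (done ∧ error)) = {s : some successor in {n2, n3, n4, n6, n7, n8}} = {n1, n2, n3, n4, n6, n7, n8, n9}
E[done U EX (done ∧ error)]: least fixpoint, start Z0 = Sat(EX (done ∧ error)) = {n1, n2, n3, n4, n6, n7, n8, n9}, add states in Sat(done) with some successor in Z. Already a fixed point.
Sat(E[done U EX (done ∧ error)]) = {n1, n2, n3, n4, n6, n7, n8, n9}
n5 ∉ Sat(E[done U EX (done ∧ error)]) = {n1, n2, n3, n4, n6, n7, n8, n9}, so the formula does not hold at n5.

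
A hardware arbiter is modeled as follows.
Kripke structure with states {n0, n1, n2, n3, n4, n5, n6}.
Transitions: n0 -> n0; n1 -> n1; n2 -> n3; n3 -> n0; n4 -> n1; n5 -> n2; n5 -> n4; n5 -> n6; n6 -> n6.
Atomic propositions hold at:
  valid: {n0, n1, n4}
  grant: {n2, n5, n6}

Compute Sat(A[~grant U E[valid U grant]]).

Sat(~grant) = {n0, n1, n3, n4}
E[valid U grant]: least fixpoint, start Z0 = Sat(grant) = {n2, n5, n6}, add states in Sat(valid) with some successor in Z. Already a fixed point.
Sat(E[valid U grant]) = {n2, n5, n6}
A[~grant U E[valid U grant]]: least fixpoint, start Z0 = Sat(E[valid U grant]) = {n2, n5, n6}, add states in Sat(~grant) with every successor in Z. Already a fixed point.
Sat(A[~grant U E[valid U grant]]) = {n2, n5, n6}

{n2, n5, n6}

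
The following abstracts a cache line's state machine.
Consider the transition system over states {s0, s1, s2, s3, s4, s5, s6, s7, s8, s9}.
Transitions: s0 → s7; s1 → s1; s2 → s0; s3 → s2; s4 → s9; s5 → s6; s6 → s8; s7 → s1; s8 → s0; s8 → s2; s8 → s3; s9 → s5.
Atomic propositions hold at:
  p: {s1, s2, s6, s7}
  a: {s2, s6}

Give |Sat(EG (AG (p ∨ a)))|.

Sat(p ∨ a) = {s1, s2, s6, s7}
AG (p ∨ a): greatest fixpoint, start Z0 = {s1, s2, s6, s7}, keep only states in Sat with every successor in Z. Z1 = {s1, s7}; fixed.
Sat(AG (p ∨ a)) = {s1, s7}
EG (AG (p ∨ a)): greatest fixpoint, start Z0 = {s1, s7}, keep only states in Sat with some successor in Z. Already a fixed point.
Sat(EG (AG (p ∨ a))) = {s1, s7}
|Sat(EG (AG (p ∨ a)))| = |{s1, s7}| = 2.

2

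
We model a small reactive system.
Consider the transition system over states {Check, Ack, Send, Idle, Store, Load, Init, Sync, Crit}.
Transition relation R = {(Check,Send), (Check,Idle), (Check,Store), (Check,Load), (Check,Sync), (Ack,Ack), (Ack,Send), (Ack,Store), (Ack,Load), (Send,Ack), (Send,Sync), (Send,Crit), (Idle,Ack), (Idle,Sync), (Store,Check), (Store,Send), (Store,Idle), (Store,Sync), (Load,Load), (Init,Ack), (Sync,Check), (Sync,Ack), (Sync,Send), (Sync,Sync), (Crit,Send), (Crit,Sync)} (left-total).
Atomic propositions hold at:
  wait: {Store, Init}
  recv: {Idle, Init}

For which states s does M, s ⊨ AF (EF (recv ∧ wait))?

Sat(recv ∧ wait) = {Init}
EF (recv ∧ wait): least fixpoint, start Z0 = {Init}, add states with some successor in Z. Already a fixed point.
Sat(EF (recv ∧ wait)) = {Init}
AF (EF (recv ∧ wait)): least fixpoint, start Z0 = {Init}, add states with every successor in Z. Already a fixed point.
Sat(AF (EF (recv ∧ wait))) = {Init}

{Init}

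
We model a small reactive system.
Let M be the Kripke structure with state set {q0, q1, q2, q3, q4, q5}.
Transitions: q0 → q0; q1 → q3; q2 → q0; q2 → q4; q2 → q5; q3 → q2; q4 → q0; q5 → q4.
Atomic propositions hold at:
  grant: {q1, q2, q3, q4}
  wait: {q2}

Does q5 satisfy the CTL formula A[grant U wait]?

No

A[grant U wait]: least fixpoint, start Z0 = Sat(wait) = {q2}, add states in Sat(grant) with every successor in Z. Z1 = {q2, q3}; Z2 = {q1, q2, q3}; fixed.
Sat(A[grant U wait]) = {q1, q2, q3}
q5 ∉ Sat(A[grant U wait]) = {q1, q2, q3}, so the formula does not hold at q5.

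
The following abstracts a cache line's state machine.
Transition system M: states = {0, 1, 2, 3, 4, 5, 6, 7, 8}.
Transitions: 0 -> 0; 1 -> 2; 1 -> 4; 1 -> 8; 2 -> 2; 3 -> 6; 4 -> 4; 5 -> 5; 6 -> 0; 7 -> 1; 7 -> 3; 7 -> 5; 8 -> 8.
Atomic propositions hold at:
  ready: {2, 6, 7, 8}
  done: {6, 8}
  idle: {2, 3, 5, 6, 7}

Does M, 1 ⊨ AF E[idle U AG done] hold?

AG done: greatest fixpoint, start Z0 = {6, 8}, keep only states in Sat with every successor in Z. Z1 = {8}; fixed.
Sat(AG done) = {8}
E[idle U AG done]: least fixpoint, start Z0 = Sat(AG done) = {8}, add states in Sat(idle) with some successor in Z. Already a fixed point.
Sat(E[idle U AG done]) = {8}
AF E[idle U AG done]: least fixpoint, start Z0 = {8}, add states with every successor in Z. Already a fixed point.
Sat(AF E[idle U AG done]) = {8}
1 ∉ Sat(AF E[idle U AG done]) = {8}, so the formula does not hold at 1.

No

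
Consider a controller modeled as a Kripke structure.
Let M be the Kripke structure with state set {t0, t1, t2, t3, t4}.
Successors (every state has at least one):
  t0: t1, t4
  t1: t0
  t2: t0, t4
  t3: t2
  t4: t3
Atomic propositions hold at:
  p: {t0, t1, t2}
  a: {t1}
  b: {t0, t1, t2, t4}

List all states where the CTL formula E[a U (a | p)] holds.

Sat(a | p) = {t0, t1, t2}
E[a U (a | p)]: least fixpoint, start Z0 = Sat((a | p)) = {t0, t1, t2}, add states in Sat(a) with some successor in Z. Already a fixed point.
Sat(E[a U (a | p)]) = {t0, t1, t2}

{t0, t1, t2}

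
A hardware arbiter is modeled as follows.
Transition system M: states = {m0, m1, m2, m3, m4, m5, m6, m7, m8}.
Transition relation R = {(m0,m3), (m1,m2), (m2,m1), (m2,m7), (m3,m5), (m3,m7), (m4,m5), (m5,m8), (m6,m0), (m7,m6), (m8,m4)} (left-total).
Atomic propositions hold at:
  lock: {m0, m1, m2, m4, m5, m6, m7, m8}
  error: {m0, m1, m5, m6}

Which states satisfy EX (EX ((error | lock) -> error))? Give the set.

Sat(error | lock) = {m0, m1, m2, m4, m5, m6, m7, m8}
Sat((error | lock) -> error) = {m0, m1, m3, m5, m6}
Sat(EX ((error | lock) -> error)) = {s : some successor in {m0, m1, m3, m5, m6}} = {m0, m2, m3, m4, m6, m7}
Sat(EX (EX ((error | lock) -> error))) = {s : some successor in {m0, m2, m3, m4, m6, m7}} = {m0, m1, m2, m3, m6, m7, m8}

{m0, m1, m2, m3, m6, m7, m8}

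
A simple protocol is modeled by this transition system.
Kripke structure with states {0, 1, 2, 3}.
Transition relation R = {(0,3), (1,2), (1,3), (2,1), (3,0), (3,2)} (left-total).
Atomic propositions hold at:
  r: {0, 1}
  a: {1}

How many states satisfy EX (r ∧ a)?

1

Sat(r ∧ a) = {1}
Sat(EX (r ∧ a)) = {s : some successor in {1}} = {2}
|Sat(EX (r ∧ a))| = |{2}| = 1.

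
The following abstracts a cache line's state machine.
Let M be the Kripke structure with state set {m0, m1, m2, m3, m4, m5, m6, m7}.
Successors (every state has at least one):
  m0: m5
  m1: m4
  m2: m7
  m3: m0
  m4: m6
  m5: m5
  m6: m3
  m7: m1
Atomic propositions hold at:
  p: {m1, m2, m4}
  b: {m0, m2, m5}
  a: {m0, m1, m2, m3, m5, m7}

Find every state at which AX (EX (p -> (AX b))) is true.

{m0, m1, m3, m4, m5, m6}

Sat(AX b) = {s : every successor in {m0, m2, m5}} = {m0, m3, m5}
Sat(p -> (AX b)) = {m0, m3, m5, m6, m7}
Sat(EX (p -> (AX b))) = {s : some successor in {m0, m3, m5, m6, m7}} = {m0, m2, m3, m4, m5, m6}
Sat(AX (EX (p -> (AX b)))) = {s : every successor in {m0, m2, m3, m4, m5, m6}} = {m0, m1, m3, m4, m5, m6}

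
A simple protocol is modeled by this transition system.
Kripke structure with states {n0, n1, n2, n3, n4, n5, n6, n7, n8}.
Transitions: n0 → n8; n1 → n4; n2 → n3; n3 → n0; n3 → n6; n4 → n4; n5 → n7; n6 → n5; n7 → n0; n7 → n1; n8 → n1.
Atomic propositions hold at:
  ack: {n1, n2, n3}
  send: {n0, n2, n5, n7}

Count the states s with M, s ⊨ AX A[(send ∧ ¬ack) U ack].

Sat(¬ack) = {n0, n4, n5, n6, n7, n8}
Sat(send ∧ ¬ack) = {n0, n5, n7}
A[(send ∧ ¬ack) U ack]: least fixpoint, start Z0 = Sat(ack) = {n1, n2, n3}, add states in Sat(send ∧ ¬ack) with every successor in Z. Already a fixed point.
Sat(A[(send ∧ ¬ack) U ack]) = {n1, n2, n3}
Sat(AX A[(send ∧ ¬ack) U ack]) = {s : every successor in {n1, n2, n3}} = {n2, n8}
|Sat(AX A[(send ∧ ¬ack) U ack])| = |{n2, n8}| = 2.

2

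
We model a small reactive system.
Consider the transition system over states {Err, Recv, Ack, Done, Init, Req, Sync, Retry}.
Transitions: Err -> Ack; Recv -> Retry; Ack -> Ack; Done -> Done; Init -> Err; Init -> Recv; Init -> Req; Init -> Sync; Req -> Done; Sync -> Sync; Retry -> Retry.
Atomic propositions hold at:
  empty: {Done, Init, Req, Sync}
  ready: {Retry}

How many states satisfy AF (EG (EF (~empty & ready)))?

3

Sat(~empty) = {Err, Recv, Ack, Retry}
Sat(~empty & ready) = {Retry}
EF (~empty & ready): least fixpoint, start Z0 = {Retry}, add states with some successor in Z. Z1 = {Recv, Retry}; Z2 = {Recv, Init, Retry}; fixed.
Sat(EF (~empty & ready)) = {Recv, Init, Retry}
EG (EF (~empty & ready)): greatest fixpoint, start Z0 = {Recv, Init, Retry}, keep only states in Sat with some successor in Z. Already a fixed point.
Sat(EG (EF (~empty & ready))) = {Recv, Init, Retry}
AF (EG (EF (~empty & ready))): least fixpoint, start Z0 = {Recv, Init, Retry}, add states with every successor in Z. Already a fixed point.
Sat(AF (EG (EF (~empty & ready)))) = {Recv, Init, Retry}
|Sat(AF (EG (EF (~empty & ready))))| = |{Recv, Init, Retry}| = 3.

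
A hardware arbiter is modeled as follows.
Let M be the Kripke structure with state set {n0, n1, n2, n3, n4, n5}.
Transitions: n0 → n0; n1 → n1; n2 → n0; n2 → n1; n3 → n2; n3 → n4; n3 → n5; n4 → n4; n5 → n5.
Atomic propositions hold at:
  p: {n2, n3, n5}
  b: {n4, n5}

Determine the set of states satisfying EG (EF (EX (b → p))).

Sat(b → p) = {n0, n1, n2, n3, n5}
Sat(EX (b → p)) = {s : some successor in {n0, n1, n2, n3, n5}} = {n0, n1, n2, n3, n5}
EF (EX (b → p)): least fixpoint, start Z0 = {n0, n1, n2, n3, n5}, add states with some successor in Z. Already a fixed point.
Sat(EF (EX (b → p))) = {n0, n1, n2, n3, n5}
EG (EF (EX (b → p))): greatest fixpoint, start Z0 = {n0, n1, n2, n3, n5}, keep only states in Sat with some successor in Z. Already a fixed point.
Sat(EG (EF (EX (b → p)))) = {n0, n1, n2, n3, n5}

{n0, n1, n2, n3, n5}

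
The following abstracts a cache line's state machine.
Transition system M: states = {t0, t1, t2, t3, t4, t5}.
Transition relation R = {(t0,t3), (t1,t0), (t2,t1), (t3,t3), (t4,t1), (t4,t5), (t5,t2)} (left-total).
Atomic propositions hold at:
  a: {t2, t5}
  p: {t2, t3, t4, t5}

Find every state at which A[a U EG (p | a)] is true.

{t3}

Sat(p | a) = {t2, t3, t4, t5}
EG (p | a): greatest fixpoint, start Z0 = {t2, t3, t4, t5}, keep only states in Sat with some successor in Z. Z1 = {t3, t4, t5}; Z2 = {t3, t4}; Z3 = {t3}; fixed.
Sat(EG (p | a)) = {t3}
A[a U EG (p | a)]: least fixpoint, start Z0 = Sat(EG (p | a)) = {t3}, add states in Sat(a) with every successor in Z. Already a fixed point.
Sat(A[a U EG (p | a)]) = {t3}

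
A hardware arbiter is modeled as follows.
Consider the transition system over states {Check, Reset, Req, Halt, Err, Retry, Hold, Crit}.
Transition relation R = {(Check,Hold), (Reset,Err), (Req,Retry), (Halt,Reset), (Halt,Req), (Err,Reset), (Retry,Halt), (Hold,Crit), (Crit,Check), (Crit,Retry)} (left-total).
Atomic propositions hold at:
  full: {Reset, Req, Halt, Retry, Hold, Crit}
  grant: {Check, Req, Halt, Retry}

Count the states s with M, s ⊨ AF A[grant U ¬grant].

5

Sat(¬grant) = {Reset, Err, Hold, Crit}
A[grant U ¬grant]: least fixpoint, start Z0 = Sat(¬grant) = {Reset, Err, Hold, Crit}, add states in Sat(grant) with every successor in Z. Z1 = {Check, Reset, Err, Hold, Crit}; fixed.
Sat(A[grant U ¬grant]) = {Check, Reset, Err, Hold, Crit}
AF A[grant U ¬grant]: least fixpoint, start Z0 = {Check, Reset, Err, Hold, Crit}, add states with every successor in Z. Already a fixed point.
Sat(AF A[grant U ¬grant]) = {Check, Reset, Err, Hold, Crit}
|Sat(AF A[grant U ¬grant])| = |{Check, Reset, Err, Hold, Crit}| = 5.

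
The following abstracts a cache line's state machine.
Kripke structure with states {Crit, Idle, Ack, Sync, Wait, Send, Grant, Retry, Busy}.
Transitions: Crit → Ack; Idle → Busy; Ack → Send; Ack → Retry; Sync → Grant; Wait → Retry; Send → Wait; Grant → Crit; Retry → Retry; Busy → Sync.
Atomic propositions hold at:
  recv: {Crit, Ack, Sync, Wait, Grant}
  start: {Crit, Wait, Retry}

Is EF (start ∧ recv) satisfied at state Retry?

Sat(start ∧ recv) = {Crit, Wait}
EF (start ∧ recv): least fixpoint, start Z0 = {Crit, Wait}, add states with some successor in Z. Z1 = {Crit, Wait, Send, Grant}; Z2 = {Crit, Ack, Sync, Wait, Send, Grant}; Z3 = {Crit, Ack, Sync, Wait, Send, Grant, Busy}; Z4 = {Crit, Idle, Ack, Sync, Wait, Send, Grant, Busy}; fixed.
Sat(EF (start ∧ recv)) = {Crit, Idle, Ack, Sync, Wait, Send, Grant, Busy}
Retry ∉ Sat(EF (start ∧ recv)) = {Crit, Idle, Ack, Sync, Wait, Send, Grant, Busy}, so the formula does not hold at Retry.

No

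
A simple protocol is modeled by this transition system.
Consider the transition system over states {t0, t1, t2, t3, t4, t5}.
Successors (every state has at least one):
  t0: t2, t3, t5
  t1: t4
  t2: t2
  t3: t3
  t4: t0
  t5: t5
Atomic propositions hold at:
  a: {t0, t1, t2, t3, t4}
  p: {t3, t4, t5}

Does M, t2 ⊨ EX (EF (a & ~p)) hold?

Sat(~p) = {t0, t1, t2}
Sat(a & ~p) = {t0, t1, t2}
EF (a & ~p): least fixpoint, start Z0 = {t0, t1, t2}, add states with some successor in Z. Z1 = {t0, t1, t2, t4}; fixed.
Sat(EF (a & ~p)) = {t0, t1, t2, t4}
Sat(EX (EF (a & ~p))) = {s : some successor in {t0, t1, t2, t4}} = {t0, t1, t2, t4}
t2 ∈ Sat(EX (EF (a & ~p))) = {t0, t1, t2, t4}, so the formula holds at t2.

Yes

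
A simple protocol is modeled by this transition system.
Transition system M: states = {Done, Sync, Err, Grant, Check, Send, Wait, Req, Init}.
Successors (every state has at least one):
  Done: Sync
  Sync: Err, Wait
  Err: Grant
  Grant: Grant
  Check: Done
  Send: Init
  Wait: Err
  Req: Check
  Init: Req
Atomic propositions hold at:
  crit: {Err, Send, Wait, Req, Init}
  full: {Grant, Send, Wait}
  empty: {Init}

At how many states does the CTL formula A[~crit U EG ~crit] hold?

1

Sat(~crit) = {Done, Sync, Grant, Check}
EG ~crit: greatest fixpoint, start Z0 = {Done, Sync, Grant, Check}, keep only states in Sat with some successor in Z. Z1 = {Done, Grant, Check}; Z2 = {Grant, Check}; Z3 = {Grant}; fixed.
Sat(EG ~crit) = {Grant}
A[~crit U EG ~crit]: least fixpoint, start Z0 = Sat(EG ~crit) = {Grant}, add states in Sat(~crit) with every successor in Z. Already a fixed point.
Sat(A[~crit U EG ~crit]) = {Grant}
|Sat(A[~crit U EG ~crit])| = |{Grant}| = 1.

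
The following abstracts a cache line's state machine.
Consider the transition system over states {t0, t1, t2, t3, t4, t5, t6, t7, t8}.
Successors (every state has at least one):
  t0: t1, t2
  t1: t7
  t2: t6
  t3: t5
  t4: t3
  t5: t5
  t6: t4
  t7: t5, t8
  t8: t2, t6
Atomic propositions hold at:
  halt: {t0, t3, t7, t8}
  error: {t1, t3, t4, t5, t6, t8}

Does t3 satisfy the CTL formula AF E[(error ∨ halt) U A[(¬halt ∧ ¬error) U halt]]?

Yes

Sat(error ∨ halt) = {t0, t1, t3, t4, t5, t6, t7, t8}
Sat(¬halt) = {t1, t2, t4, t5, t6}
Sat(¬error) = {t0, t2, t7}
Sat(¬halt ∧ ¬error) = {t2}
A[(¬halt ∧ ¬error) U halt]: least fixpoint, start Z0 = Sat(halt) = {t0, t3, t7, t8}, add states in Sat(¬halt ∧ ¬error) with every successor in Z. Already a fixed point.
Sat(A[(¬halt ∧ ¬error) U halt]) = {t0, t3, t7, t8}
E[(error ∨ halt) U A[(¬halt ∧ ¬error) U halt]]: least fixpoint, start Z0 = Sat(A[(¬halt ∧ ¬error) U halt]) = {t0, t3, t7, t8}, add states in Sat(error ∨ halt) with some successor in Z. Z1 = {t0, t1, t3, t4, t7, t8}; Z2 = {t0, t1, t3, t4, t6, t7, t8}; fixed.
Sat(E[(error ∨ halt) U A[(¬halt ∧ ¬error) U halt]]) = {t0, t1, t3, t4, t6, t7, t8}
AF E[(error ∨ halt) U A[(¬halt ∧ ¬error) U halt]]: least fixpoint, start Z0 = {t0, t1, t3, t4, t6, t7, t8}, add states with every successor in Z. Z1 = {t0, t1, t2, t3, t4, t6, t7, t8}; fixed.
Sat(AF E[(error ∨ halt) U A[(¬halt ∧ ¬error) U halt]]) = {t0, t1, t2, t3, t4, t6, t7, t8}
t3 ∈ Sat(AF E[(error ∨ halt) U A[(¬halt ∧ ¬error) U halt]]) = {t0, t1, t2, t3, t4, t6, t7, t8}, so the formula holds at t3.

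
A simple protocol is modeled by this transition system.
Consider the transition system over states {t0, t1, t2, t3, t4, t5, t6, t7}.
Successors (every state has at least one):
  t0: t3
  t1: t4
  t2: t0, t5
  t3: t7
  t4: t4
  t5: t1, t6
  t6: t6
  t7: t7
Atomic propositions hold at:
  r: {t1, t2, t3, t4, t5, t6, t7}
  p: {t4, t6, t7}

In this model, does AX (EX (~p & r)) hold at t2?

Yes

Sat(~p) = {t0, t1, t2, t3, t5}
Sat(~p & r) = {t1, t2, t3, t5}
Sat(EX (~p & r)) = {s : some successor in {t1, t2, t3, t5}} = {t0, t2, t5}
Sat(AX (EX (~p & r))) = {s : every successor in {t0, t2, t5}} = {t2}
t2 ∈ Sat(AX (EX (~p & r))) = {t2}, so the formula holds at t2.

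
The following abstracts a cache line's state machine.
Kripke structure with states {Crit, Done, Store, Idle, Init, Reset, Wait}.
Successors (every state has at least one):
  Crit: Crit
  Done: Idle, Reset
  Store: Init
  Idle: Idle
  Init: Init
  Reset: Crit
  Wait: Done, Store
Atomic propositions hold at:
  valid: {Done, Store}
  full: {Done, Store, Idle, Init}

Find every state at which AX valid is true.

Sat(AX valid) = {s : every successor in {Done, Store}} = {Wait}

{Wait}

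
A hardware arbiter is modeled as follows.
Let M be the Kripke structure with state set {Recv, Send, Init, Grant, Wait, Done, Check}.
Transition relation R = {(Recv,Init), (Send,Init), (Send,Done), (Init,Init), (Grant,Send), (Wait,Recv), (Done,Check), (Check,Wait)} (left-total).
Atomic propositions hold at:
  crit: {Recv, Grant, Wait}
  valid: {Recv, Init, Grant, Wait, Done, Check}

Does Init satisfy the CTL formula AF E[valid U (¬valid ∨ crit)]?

No

Sat(¬valid) = {Send}
Sat(¬valid ∨ crit) = {Recv, Send, Grant, Wait}
E[valid U (¬valid ∨ crit)]: least fixpoint, start Z0 = Sat((¬valid ∨ crit)) = {Recv, Send, Grant, Wait}, add states in Sat(valid) with some successor in Z. Z1 = {Recv, Send, Grant, Wait, Check}; Z2 = {Recv, Send, Grant, Wait, Done, Check}; fixed.
Sat(E[valid U (¬valid ∨ crit)]) = {Recv, Send, Grant, Wait, Done, Check}
AF E[valid U (¬valid ∨ crit)]: least fixpoint, start Z0 = {Recv, Send, Grant, Wait, Done, Check}, add states with every successor in Z. Already a fixed point.
Sat(AF E[valid U (¬valid ∨ crit)]) = {Recv, Send, Grant, Wait, Done, Check}
Init ∉ Sat(AF E[valid U (¬valid ∨ crit)]) = {Recv, Send, Grant, Wait, Done, Check}, so the formula does not hold at Init.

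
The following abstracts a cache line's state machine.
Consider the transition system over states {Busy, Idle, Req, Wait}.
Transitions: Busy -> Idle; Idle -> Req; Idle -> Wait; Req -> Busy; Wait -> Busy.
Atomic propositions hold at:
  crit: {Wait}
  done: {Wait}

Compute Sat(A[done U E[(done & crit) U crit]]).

{Wait}

Sat(done & crit) = {Wait}
E[(done & crit) U crit]: least fixpoint, start Z0 = Sat(crit) = {Wait}, add states in Sat(done & crit) with some successor in Z. Already a fixed point.
Sat(E[(done & crit) U crit]) = {Wait}
A[done U E[(done & crit) U crit]]: least fixpoint, start Z0 = Sat(E[(done & crit) U crit]) = {Wait}, add states in Sat(done) with every successor in Z. Already a fixed point.
Sat(A[done U E[(done & crit) U crit]]) = {Wait}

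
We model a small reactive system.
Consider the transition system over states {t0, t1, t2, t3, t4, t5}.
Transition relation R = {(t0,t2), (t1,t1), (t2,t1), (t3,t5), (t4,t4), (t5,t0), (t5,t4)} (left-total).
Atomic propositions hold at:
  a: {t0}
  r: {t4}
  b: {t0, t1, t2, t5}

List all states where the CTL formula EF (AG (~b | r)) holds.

{t3, t4, t5}

Sat(~b) = {t3, t4}
Sat(~b | r) = {t3, t4}
AG (~b | r): greatest fixpoint, start Z0 = {t3, t4}, keep only states in Sat with every successor in Z. Z1 = {t4}; fixed.
Sat(AG (~b | r)) = {t4}
EF (AG (~b | r)): least fixpoint, start Z0 = {t4}, add states with some successor in Z. Z1 = {t4, t5}; Z2 = {t3, t4, t5}; fixed.
Sat(EF (AG (~b | r))) = {t3, t4, t5}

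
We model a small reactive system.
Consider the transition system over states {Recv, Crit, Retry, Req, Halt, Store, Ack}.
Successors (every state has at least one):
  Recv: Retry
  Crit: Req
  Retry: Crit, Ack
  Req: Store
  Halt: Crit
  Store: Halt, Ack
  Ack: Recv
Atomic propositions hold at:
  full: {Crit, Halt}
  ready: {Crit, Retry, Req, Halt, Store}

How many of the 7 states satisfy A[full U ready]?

A[full U ready]: least fixpoint, start Z0 = Sat(ready) = {Crit, Retry, Req, Halt, Store}, add states in Sat(full) with every successor in Z. Already a fixed point.
Sat(A[full U ready]) = {Crit, Retry, Req, Halt, Store}
|Sat(A[full U ready])| = |{Crit, Retry, Req, Halt, Store}| = 5.

5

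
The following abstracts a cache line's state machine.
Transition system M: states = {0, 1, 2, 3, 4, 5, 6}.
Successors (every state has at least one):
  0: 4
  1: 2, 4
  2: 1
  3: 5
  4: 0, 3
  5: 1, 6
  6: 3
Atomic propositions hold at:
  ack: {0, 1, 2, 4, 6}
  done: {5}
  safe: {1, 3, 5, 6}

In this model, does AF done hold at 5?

AF done: least fixpoint, start Z0 = {5}, add states with every successor in Z. Z1 = {3, 5}; Z2 = {3, 5, 6}; fixed.
Sat(AF done) = {3, 5, 6}
5 ∈ Sat(AF done) = {3, 5, 6}, so the formula holds at 5.

Yes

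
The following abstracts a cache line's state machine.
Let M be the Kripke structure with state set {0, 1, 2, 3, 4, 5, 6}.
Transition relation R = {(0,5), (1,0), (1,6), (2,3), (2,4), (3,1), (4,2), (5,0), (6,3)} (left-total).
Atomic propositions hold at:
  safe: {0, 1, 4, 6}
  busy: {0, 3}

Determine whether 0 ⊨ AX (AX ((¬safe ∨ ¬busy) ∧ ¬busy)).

Sat(¬safe) = {2, 3, 5}
Sat(¬busy) = {1, 2, 4, 5, 6}
Sat(¬safe ∨ ¬busy) = {1, 2, 3, 4, 5, 6}
Sat((¬safe ∨ ¬busy) ∧ ¬busy) = {1, 2, 4, 5, 6}
Sat(AX ((¬safe ∨ ¬busy) ∧ ¬busy)) = {s : every successor in {1, 2, 4, 5, 6}} = {0, 3, 4}
Sat(AX (AX ((¬safe ∨ ¬busy) ∧ ¬busy))) = {s : every successor in {0, 3, 4}} = {2, 5, 6}
0 ∉ Sat(AX (AX ((¬safe ∨ ¬busy) ∧ ¬busy))) = {2, 5, 6}, so the formula does not hold at 0.

No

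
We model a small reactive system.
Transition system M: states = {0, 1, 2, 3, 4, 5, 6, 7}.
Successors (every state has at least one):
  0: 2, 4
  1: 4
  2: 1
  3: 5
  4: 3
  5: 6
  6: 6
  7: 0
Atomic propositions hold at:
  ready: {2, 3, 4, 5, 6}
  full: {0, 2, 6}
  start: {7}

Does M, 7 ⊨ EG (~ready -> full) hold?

Sat(~ready) = {0, 1, 7}
Sat(~ready -> full) = {0, 2, 3, 4, 5, 6}
EG (~ready -> full): greatest fixpoint, start Z0 = {0, 2, 3, 4, 5, 6}, keep only states in Sat with some successor in Z. Z1 = {0, 3, 4, 5, 6}; fixed.
Sat(EG (~ready -> full)) = {0, 3, 4, 5, 6}
7 ∉ Sat(EG (~ready -> full)) = {0, 3, 4, 5, 6}, so the formula does not hold at 7.

No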